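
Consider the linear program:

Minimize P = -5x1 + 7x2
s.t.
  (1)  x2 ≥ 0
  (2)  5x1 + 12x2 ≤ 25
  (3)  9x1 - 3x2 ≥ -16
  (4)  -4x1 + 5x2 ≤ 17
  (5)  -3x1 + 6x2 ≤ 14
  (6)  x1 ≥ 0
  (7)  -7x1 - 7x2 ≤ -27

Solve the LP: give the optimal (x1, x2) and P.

Extreme points and P = -5x1 + 7x2:
  (5, 0) → P = -25
  (27/7, 0) → P = -135/7
  (149/49, 40/49) → P = -465/49

x1 = 5, x2 = 0, minimum P = -25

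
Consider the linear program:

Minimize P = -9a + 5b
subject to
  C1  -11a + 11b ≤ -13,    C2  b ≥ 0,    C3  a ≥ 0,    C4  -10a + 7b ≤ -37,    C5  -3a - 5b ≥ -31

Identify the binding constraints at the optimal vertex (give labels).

C2 and C5

Feasible corners and P = -9a + 5b:
  (37/10, 0) → P = -333/10
  (31/3, 0) → P = -93
  (402/71, 199/71) → P = -2623/71

The minimum is at (31/3, 0). Substituting into each constraint, equality holds for C2 and C5; the remaining constraints have slack.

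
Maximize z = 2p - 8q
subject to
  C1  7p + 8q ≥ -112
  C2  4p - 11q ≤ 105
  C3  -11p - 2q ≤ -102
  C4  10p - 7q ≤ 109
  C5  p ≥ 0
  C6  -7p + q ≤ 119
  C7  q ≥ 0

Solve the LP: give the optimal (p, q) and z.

p = 109/10, q = 0, maximum z = 109/5

The feasible region is unbounded (it extends along (7, 10), (1, 7)), but z strictly decreases along every unbounded feasible direction, so there is no improving ray and the maximum is attained at a vertex.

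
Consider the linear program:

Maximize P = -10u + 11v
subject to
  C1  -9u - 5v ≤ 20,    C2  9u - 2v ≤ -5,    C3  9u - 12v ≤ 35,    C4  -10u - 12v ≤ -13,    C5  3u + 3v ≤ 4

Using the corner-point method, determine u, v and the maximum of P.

u = -20/3, v = 8, maximum P = 464/3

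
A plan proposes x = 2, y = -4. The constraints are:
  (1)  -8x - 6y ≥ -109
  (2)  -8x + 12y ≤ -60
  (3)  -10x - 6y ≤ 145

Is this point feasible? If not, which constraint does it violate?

feasible

(1): 8 ≥ -109 ✓
(2): -64 ≤ -60 ✓
(3): 4 ≤ 145 ✓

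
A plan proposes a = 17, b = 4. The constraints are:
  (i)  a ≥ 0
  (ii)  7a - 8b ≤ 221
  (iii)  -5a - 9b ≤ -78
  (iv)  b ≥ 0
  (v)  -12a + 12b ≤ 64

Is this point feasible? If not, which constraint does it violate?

feasible

(i): 17 ≥ 0 ✓
(ii): 87 ≤ 221 ✓
(iii): -121 ≤ -78 ✓
(iv): 4 ≥ 0 ✓
(v): -156 ≤ 64 ✓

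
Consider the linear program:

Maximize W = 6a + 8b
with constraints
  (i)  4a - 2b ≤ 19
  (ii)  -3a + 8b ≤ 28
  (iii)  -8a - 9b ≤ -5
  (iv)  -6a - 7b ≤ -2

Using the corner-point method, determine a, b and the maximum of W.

Vertices and W = 6a + 8b:
  (8, 13/2) → W = 100
  (181/52, -33/13) → W = 15/26
  (-212/91, 239/91) → W = 640/91

At the optimal vertex, 4a - 2b = 19 and -3a + 8b = 28.
Solving simultaneously gives a = 8, b = 13/2.

a = 8, b = 13/2, maximum W = 100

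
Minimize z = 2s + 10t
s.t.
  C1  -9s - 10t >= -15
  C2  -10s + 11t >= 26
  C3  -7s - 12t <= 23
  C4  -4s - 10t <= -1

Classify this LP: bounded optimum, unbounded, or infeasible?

bounded optimum

Feasible corners and z = 2s + 10t:
  (-95/199, 384/199) → z = 3650/199
  (-83/48, 19/24) → z = 107/24
  (-11, 9/2) → z = 23
The feasible region has finitely many vertices and no improving ray; the minimum is 107/24 at (-83/48, 19/24).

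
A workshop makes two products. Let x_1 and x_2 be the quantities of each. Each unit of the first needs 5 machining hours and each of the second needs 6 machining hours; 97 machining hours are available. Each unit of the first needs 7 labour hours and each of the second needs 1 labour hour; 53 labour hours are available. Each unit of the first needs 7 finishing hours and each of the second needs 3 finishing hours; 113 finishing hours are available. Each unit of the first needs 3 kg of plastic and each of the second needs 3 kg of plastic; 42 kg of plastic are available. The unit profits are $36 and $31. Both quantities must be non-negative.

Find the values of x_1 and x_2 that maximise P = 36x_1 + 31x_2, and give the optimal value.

Vertices and P = 36x_1 + 31x_2:
  (0, 0) → P = 0
  (0, 14) → P = 434
  (53/7, 0) → P = 1908/7
  (13/2, 15/2) → P = 933/2

The binding constraints are 7x_1 + x_2 = 53 and 3x_1 + 3x_2 = 42.
Solving simultaneously gives x_1 = 13/2, x_2 = 15/2.

x_1 = 13/2, x_2 = 15/2, maximum P = 933/2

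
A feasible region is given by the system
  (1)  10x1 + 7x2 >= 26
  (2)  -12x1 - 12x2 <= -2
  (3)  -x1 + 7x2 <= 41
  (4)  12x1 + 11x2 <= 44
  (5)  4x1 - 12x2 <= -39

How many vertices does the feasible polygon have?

Pairwise boundary intersections that survive every other constraint:
  (-11/13, 64/13)
  (39/148, 247/74)
  (99/188, 161/47)

3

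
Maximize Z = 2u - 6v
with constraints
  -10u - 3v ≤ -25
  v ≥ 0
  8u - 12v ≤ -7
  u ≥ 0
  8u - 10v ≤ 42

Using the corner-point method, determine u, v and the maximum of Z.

Corner points and Z = 2u - 6v:
  (31/16, 15/8) → Z = -59/8
  (0, 25/3) → Z = -50
  (287/8, 49/2) → Z = -301/4
The feasible region is unbounded (it extends along (0, 1), (5, 4)), but Z strictly decreases along every unbounded feasible direction, so there is no improving ray and the maximum is attained at a vertex.

The binding constraints are -10u - 3v = -25 and 8u - 12v = -7.
Solving simultaneously gives u = 31/16, v = 15/8.

u = 31/16, v = 15/8, maximum Z = -59/8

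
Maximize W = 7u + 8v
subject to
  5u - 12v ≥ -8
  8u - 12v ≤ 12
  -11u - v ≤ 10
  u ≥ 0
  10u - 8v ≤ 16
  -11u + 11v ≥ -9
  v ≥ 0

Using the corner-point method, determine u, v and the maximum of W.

Extreme points and W = 7u + 8v:
  (0, 2/3) → W = 16/3
  (28/11, 19/11) → W = 348/11
  (0, 0) → W = 0
  (9/11, 0) → W = 63/11

The optimum lies where 5u - 12v = -8 and -11u + 11v = -9.
Solving simultaneously gives u = 28/11, v = 19/11.

u = 28/11, v = 19/11, maximum W = 348/11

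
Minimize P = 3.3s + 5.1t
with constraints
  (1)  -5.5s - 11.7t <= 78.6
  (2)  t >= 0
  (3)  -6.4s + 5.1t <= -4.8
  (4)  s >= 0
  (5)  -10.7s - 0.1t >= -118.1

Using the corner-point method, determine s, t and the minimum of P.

Extreme points and P = 3.3s + 5.1t:
  (3/4, 0) → P = 99/40
  (1181/107, 0) → P = 38973/1070
  (60279/5521, 70448/5521) → P = 1116411/11042

The optimum lies where t = 0 and -6.4s + 5.1t = -4.8.
Solving simultaneously gives s = 3/4, t = 0.

s = 0.75, t = 0, minimum P = 2.475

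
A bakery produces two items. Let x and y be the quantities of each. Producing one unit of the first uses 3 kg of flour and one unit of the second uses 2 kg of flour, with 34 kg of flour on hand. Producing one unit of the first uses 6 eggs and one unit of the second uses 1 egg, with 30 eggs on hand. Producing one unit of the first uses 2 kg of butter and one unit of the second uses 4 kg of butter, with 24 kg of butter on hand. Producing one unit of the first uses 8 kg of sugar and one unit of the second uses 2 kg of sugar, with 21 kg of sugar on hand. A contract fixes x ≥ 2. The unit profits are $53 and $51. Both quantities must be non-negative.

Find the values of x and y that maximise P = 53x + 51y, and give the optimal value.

Feasible corners and P = 53x + 51y:
  (21/8, 0) → P = 1113/8
  (2, 0) → P = 106
  (2, 5/2) → P = 467/2

x = 2, y = 5/2, maximum P = 467/2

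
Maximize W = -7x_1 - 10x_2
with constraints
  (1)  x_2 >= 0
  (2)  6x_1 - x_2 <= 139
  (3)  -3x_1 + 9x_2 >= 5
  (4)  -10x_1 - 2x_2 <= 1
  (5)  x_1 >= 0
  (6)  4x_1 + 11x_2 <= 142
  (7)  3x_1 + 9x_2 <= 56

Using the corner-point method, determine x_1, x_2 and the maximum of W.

Corner points and W = -7x_1 - 10x_2:
  (0, 5/9) → W = -50/9
  (17/2, 61/18) → W = -1681/18
  (0, 56/9) → W = -560/9

The optimum lies where -3x_1 + 9x_2 = 5 and x_1 = 0.
Solving simultaneously gives x_1 = 0, x_2 = 5/9.

x_1 = 0, x_2 = 5/9, maximum W = -50/9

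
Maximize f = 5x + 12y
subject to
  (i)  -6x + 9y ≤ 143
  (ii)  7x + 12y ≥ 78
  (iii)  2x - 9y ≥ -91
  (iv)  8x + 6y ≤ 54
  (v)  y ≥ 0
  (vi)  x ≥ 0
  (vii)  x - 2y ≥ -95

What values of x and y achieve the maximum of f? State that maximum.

Corner points and f = 5x + 12y:
  (10/3, 41/9) → f = 214/3
  (0, 13/2) → f = 78
  (0, 9) → f = 108

The optimum lies where 8x + 6y = 54 and x = 0.
Solving simultaneously gives x = 0, y = 9.

x = 0, y = 9, maximum f = 108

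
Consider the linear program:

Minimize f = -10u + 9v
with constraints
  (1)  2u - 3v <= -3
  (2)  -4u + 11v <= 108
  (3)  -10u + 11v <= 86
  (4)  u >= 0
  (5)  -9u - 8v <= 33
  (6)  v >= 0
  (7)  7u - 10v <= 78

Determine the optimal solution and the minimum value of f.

Vertices and f = -10u + 9v:
  (291/10, 102/5) → f = -537/5
  (0, 1) → f = 9
  (11/3, 368/33) → f = 2102/33
  (0, 86/11) → f = 774/11

At the optimal vertex, 2u - 3v = -3 and -4u + 11v = 108.
Solving simultaneously gives u = 291/10, v = 102/5.

u = 291/10, v = 102/5, minimum f = -537/5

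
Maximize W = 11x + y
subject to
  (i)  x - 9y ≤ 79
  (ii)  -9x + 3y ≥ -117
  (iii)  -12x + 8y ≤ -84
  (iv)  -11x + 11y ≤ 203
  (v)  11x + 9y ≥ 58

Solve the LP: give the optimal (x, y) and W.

Corner points and W = 11x + y:
  (19, 18) → W = 227
  (409/38, -255/38) → W = 2122/19
  (305/49, -57/49) → W = 3298/49

At the optimal vertex, -9x + 3y = -117 and -12x + 8y = -84.
Solving simultaneously gives x = 19, y = 18.

x = 19, y = 18, maximum W = 227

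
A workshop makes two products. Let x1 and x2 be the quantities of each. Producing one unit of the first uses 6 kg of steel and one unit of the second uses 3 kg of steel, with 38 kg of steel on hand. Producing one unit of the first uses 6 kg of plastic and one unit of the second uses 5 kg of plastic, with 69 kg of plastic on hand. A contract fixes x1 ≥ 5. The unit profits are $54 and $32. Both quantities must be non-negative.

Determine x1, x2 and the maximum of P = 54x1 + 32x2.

x1 = 5, x2 = 8/3, maximum P = 1066/3

Feasible corners and P = 54x1 + 32x2:
  (19/3, 0) → P = 342
  (5, 0) → P = 270
  (5, 8/3) → P = 1066/3

The binding constraints are 6x1 + 3x2 = 38 and x1 = 5.
Solving simultaneously gives x1 = 5, x2 = 8/3.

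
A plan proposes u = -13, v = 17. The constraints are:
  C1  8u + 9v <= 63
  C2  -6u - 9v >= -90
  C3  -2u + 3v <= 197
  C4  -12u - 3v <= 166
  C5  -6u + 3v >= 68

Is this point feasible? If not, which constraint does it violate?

feasible

C1: 49 ≤ 63 ✓
C2: -75 ≥ -90 ✓
C3: 77 ≤ 197 ✓
C4: 105 ≤ 166 ✓
C5: 129 ≥ 68 ✓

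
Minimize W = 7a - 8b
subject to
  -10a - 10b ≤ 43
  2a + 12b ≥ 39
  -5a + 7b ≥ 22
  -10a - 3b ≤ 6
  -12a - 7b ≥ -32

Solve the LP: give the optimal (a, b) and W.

Extreme points and W = 7a - 8b:
  (9/74, 239/74) → W = -1849/74
  (-63/38, 67/19) → W = -1513/38
  (10/17, 424/119) → W = -2902/119
  (-69/17, 196/17) → W = -2051/17

a = -69/17, b = 196/17, minimum W = -2051/17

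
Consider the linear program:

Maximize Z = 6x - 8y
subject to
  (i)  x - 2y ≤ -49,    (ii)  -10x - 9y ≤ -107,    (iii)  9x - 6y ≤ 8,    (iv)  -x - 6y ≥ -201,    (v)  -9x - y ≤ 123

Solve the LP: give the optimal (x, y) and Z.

Vertices and Z = 6x - 8y:
  (-227/29, 597/29) → Z = -6138/29
  (27/2, 125/4) → Z = -169
  (-1214/71, 2193/71) → Z = -24828/71
  (-939/53, 1932/53) → Z = -21090/53

x = 27/2, y = 125/4, maximum Z = -169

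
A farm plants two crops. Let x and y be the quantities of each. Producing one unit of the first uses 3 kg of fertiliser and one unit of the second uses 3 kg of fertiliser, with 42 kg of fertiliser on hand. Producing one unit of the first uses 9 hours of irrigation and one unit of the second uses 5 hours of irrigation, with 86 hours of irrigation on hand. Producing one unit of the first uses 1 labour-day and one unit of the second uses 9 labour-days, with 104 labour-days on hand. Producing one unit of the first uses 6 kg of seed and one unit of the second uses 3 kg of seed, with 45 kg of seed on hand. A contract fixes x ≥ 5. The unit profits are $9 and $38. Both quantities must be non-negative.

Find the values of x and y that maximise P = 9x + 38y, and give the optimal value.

Corner points and P = 9x + 38y:
  (15/2, 0) → P = 135/2
  (5, 0) → P = 45
  (5, 5) → P = 235

x = 5, y = 5, maximum P = 235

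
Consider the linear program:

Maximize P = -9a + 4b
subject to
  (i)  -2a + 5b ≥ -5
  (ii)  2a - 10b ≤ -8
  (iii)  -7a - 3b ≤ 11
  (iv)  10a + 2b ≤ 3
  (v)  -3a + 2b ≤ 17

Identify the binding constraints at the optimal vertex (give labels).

Vertices and P = -9a + 4b:
  (-67/38, 17/38) → P = 671/38
  (7/52, 43/52) → P = 109/52
  (-73/23, 86/23) → P = 1001/23
  (-14/13, 179/26) → P = 484/13

The maximum is at (-73/23, 86/23). Substituting into each constraint, equality holds for (iii) and (v); the remaining constraints have slack.

(iii) and (v)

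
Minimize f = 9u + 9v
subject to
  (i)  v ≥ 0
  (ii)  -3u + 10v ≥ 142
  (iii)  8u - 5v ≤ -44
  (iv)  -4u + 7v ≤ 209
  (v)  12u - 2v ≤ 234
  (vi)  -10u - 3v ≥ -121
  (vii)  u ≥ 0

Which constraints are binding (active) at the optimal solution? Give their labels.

Corner points and f = 9u + 9v:
  (54/13, 1004/65) → f = 882/5
  (0, 71/5) → f = 639/5
  (473/74, 704/37) → f = 16929/74
  (110/41, 1287/41) → f = 12573/41
  (0, 209/7) → f = 1881/7

The minimum is at (0, 71/5). Substituting into each constraint, equality holds for (ii) and (vii); the remaining constraints have slack.

(ii) and (vii)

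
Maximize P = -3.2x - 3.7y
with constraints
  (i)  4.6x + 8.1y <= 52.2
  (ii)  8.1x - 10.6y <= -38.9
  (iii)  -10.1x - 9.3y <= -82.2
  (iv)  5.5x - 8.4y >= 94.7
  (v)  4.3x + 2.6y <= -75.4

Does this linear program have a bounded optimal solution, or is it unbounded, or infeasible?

infeasible

The boundaries 8.1x - 10.6y = -38.9 and 5.5x - 8.4y = 94.7 meet at (-66529/487, -49051/487), but that point violates -10.1x - 9.3y ≤ -82.2. Every candidate vertex is excluded by some other constraint, so the feasible region is empty.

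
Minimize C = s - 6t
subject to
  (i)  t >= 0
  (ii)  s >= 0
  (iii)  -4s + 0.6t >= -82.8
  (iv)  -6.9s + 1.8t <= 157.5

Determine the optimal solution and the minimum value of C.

Feasible corners and C = s - 6t:
  (0, 0) → C = 0
  (207/10, 0) → C = 207/10
  (0, 175/2) → C = -525
  (1353/17, 6674/17) → C = -38691/17

At the optimal vertex, -4s + 0.6t = -82.8 and -6.9s + 1.8t = 157.5.
Solving simultaneously gives s = 1353/17, t = 6674/17.

s = 1353/17, t = 6674/17, minimum C = -38691/17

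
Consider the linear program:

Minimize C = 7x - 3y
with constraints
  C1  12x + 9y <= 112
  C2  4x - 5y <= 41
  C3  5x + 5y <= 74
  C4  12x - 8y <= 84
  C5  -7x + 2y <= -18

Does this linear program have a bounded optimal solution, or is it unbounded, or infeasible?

bounded optimum

Feasible corners and C = 7x - 3y:
  (413/51, 28/17) → C = 2639/51
  (386/87, 568/87) → C = 998/87
  (23/7, -39/7) → C = 278/7
  (8/27, -215/27) → C = 701/27
The feasible region has finitely many vertices and no improving ray; the minimum is 998/87 at (386/87, 568/87).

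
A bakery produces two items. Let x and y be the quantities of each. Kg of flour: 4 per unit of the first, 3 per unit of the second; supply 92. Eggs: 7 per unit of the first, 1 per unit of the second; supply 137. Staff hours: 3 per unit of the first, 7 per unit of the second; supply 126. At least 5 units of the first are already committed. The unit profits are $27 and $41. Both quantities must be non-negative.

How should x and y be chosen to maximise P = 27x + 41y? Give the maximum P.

x = 14, y = 12, maximum P = 870

Extreme points and P = 27x + 41y:
  (137/7, 0) → P = 3699/7
  (5, 0) → P = 135
  (319/17, 96/17) → P = 12549/17
  (14, 12) → P = 870
  (5, 111/7) → P = 5496/7

The binding constraints are 4x + 3y = 92 and 3x + 7y = 126.
Solving simultaneously gives x = 14, y = 12.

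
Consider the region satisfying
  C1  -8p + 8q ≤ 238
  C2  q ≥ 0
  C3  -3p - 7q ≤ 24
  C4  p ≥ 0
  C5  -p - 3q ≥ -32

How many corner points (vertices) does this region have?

3

Intersecting each pair of boundary lines and keeping only the points that satisfy every inequality leaves:
  (0, 0)
  (32, 0)
  (0, 32/3)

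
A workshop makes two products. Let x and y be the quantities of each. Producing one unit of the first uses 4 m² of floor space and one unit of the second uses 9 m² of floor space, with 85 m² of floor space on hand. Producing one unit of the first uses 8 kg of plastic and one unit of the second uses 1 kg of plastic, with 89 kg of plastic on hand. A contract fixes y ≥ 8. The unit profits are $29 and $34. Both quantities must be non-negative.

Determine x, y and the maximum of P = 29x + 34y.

x = 13/4, y = 8, maximum P = 1465/4

The optimum lies where 4x + 9y = 85 and y = 8.
Solving simultaneously gives x = 13/4, y = 8.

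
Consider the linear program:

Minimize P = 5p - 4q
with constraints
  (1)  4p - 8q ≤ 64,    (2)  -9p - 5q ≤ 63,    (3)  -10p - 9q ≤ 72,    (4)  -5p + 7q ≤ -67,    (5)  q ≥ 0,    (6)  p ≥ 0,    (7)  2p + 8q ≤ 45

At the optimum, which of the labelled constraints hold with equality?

(4) and (5)

Vertices and P = 5p - 4q:
  (16, 0) → P = 80
  (109/6, 13/12) → P = 173/2
  (67/5, 0) → P = 67
  (851/54, 91/54) → P = 1297/18

The minimum is at (67/5, 0). Substituting into each constraint, equality holds for (4) and (5); the remaining constraints have slack.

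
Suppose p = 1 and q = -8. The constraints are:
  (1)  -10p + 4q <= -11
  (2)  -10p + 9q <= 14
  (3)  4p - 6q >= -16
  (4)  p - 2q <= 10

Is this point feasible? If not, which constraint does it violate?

not feasible — violates (4)

Constraint (4): p - 2q = 17, which is not ≤ 10. All other constraints are satisfied.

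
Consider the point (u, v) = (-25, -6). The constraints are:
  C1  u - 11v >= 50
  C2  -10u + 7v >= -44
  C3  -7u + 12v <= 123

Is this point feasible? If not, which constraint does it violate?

not feasible — violates C1

Constraint C1: u - 11v = 41, which is not ≥ 50. All other constraints are satisfied.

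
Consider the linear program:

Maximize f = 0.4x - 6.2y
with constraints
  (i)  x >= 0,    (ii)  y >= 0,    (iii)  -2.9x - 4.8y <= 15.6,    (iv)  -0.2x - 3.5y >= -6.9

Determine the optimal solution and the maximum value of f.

Vertices and f = 0.4x - 6.2y:
  (0, 0) → f = 0
  (0, 69/35) → f = -2139/175
  (69/2, 0) → f = 69/5

x = 34.5, y = 0, maximum f = 13.8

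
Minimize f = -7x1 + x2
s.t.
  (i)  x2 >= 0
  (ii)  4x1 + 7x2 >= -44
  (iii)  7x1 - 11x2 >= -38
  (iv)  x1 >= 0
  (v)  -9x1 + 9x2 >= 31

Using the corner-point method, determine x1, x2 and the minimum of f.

x1 = 1/36, x2 = 125/36, minimum f = 59/18

Corner points and f = -7x1 + x2:
  (0, 38/11) → f = 38/11
  (1/36, 125/36) → f = 59/18
  (0, 31/9) → f = 31/9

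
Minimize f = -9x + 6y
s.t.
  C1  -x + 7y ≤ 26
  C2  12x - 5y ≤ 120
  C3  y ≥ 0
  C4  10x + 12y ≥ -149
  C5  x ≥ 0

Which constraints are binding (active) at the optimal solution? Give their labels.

Extreme points and f = -9x + 6y:
  (970/79, 432/79) → f = -6138/79
  (0, 26/7) → f = 156/7
  (10, 0) → f = -90
  (0, 0) → f = 0

The minimum is at (10, 0). Substituting into each constraint, equality holds for C2 and C3; the remaining constraints have slack.

C2 and C3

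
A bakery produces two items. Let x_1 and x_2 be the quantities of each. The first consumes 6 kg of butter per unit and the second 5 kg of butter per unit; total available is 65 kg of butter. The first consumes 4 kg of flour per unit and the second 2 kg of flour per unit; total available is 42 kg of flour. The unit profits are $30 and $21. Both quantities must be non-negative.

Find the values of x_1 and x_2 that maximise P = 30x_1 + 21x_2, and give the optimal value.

x_1 = 10, x_2 = 1, maximum P = 321

Corner points and P = 30x_1 + 21x_2:
  (0, 0) → P = 0
  (0, 13) → P = 273
  (21/2, 0) → P = 315
  (10, 1) → P = 321

At the optimal vertex, 6x_1 + 5x_2 = 65 and 4x_1 + 2x_2 = 42.
Solving simultaneously gives x_1 = 10, x_2 = 1.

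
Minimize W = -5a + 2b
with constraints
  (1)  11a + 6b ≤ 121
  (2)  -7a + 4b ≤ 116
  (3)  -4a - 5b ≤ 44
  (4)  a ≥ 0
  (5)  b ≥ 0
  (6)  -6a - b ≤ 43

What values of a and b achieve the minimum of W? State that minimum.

a = 11, b = 0, minimum W = -55

Corner points and W = -5a + 2b:
  (0, 121/6) → W = 121/3
  (11, 0) → W = -55
  (0, 0) → W = 0

The optimum lies where 11a + 6b = 121 and b = 0.
Solving simultaneously gives a = 11, b = 0.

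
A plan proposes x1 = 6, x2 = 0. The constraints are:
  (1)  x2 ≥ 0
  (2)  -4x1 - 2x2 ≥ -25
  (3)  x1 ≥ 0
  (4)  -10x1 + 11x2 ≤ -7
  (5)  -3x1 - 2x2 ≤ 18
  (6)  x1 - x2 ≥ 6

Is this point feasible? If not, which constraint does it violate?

(1): 0 ≥ 0 ✓
(2): -24 ≥ -25 ✓
(3): 6 ≥ 0 ✓
(4): -60 ≤ -7 ✓
(5): -18 ≤ 18 ✓
(6): 6 ≥ 6 ✓

feasible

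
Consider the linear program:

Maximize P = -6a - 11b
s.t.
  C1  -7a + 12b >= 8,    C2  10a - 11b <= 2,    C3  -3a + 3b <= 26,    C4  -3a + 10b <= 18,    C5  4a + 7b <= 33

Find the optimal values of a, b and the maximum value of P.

a = -96/5, b = -158/15, maximum P = 3466/15

Feasible corners and P = -6a - 11b:
  (112/43, 94/43) → P = -1706/43
  (-96/5, -158/15) → P = 3466/15
  (218/67, 186/67) → P = -3354/67
  (-206/21, -8/7) → P = 500/7

The optimum lies where -7a + 12b = 8 and -3a + 3b = 26.
Solving simultaneously gives a = -96/5, b = -158/15.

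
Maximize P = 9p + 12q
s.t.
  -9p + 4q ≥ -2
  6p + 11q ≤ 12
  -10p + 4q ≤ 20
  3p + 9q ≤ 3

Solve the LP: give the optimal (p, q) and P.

Vertices and P = 9p + 12q:
  (-22, -50) → P = -798
  (10/31, 7/31) → P = 174/31
  (-28/17, 15/17) → P = -72/17

p = 10/31, q = 7/31, maximum P = 174/31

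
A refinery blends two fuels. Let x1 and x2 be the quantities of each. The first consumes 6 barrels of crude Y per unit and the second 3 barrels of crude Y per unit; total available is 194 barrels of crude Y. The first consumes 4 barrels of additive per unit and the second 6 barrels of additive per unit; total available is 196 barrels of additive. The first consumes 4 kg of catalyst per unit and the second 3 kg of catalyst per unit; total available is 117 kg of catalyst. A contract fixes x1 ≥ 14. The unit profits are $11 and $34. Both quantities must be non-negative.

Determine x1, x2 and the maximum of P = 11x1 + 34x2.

x1 = 14, x2 = 61/3, maximum P = 2536/3

Vertices and P = 11x1 + 34x2:
  (117/4, 0) → P = 1287/4
  (14, 0) → P = 154
  (14, 61/3) → P = 2536/3

At the optimal vertex, 4x1 + 3x2 = 117 and x1 = 14.
Solving simultaneously gives x1 = 14, x2 = 61/3.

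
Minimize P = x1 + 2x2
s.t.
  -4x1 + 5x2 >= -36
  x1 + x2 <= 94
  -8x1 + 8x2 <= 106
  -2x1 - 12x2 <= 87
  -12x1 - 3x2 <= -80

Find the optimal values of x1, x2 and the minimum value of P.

x1 = 127/18, x2 = -14/9, minimum P = 71/18

Vertices and P = x1 + 2x2:
  (506/9, 340/9) → P = 1186/9
  (127/18, -14/9) → P = 71/18
  (323/8, 429/8) → P = 1181/8
  (161/60, 239/15) → P = 691/20

The optimum lies where -4x1 + 5x2 = -36 and -12x1 - 3x2 = -80.
Solving simultaneously gives x1 = 127/18, x2 = -14/9.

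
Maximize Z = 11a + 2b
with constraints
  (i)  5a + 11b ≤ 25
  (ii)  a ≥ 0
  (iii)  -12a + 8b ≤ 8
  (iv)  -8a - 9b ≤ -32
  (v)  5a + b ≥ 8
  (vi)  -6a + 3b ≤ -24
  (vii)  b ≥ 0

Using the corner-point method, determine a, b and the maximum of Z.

Vertices and Z = 11a + 2b:
  (113/27, 10/27) → Z = 421/9
  (5, 0) → Z = 55
  (4, 0) → Z = 44

At the optimal vertex, 5a + 11b = 25 and b = 0.
Solving simultaneously gives a = 5, b = 0.

a = 5, b = 0, maximum Z = 55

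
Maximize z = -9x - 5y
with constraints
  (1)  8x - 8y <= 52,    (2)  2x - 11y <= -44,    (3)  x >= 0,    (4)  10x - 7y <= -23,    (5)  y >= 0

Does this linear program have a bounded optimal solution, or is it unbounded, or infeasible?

Vertices and z = -9x - 5y:
  (0, 4) → z = -20
  (55/96, 197/48) → z = -2465/96
The feasible region has finitely many vertices and no improving ray; the maximum is -20 at (0, 4).

bounded optimum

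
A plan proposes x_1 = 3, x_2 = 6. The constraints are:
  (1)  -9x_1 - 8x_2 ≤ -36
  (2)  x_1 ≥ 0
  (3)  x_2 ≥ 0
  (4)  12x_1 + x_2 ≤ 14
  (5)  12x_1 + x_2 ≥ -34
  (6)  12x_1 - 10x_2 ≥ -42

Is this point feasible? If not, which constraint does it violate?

not feasible — violates (4)

Constraint (4): 12x_1 + x_2 = 42, which is not ≤ 14. All other constraints are satisfied.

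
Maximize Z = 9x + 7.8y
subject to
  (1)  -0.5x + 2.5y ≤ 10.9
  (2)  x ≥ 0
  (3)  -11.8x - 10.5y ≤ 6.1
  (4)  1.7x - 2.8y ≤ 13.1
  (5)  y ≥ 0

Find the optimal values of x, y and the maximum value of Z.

Corner points and Z = 9x + 7.8y:
  (0, 109/25) → Z = 4251/125
  (111/5, 44/5) → Z = 6711/25
  (0, 0) → Z = 0
  (131/17, 0) → Z = 1179/17

x = 22.2, y = 8.8, maximum Z = 268.44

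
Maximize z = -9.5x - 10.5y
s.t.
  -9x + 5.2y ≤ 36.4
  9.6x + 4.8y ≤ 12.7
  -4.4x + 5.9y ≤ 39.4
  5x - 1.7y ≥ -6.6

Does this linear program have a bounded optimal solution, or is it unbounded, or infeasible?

From the feasible point (-1009/4032, 6343/2016), moving in the direction (4.8, -9.6) keeps every constraint satisfied while z increases without bound.

unbounded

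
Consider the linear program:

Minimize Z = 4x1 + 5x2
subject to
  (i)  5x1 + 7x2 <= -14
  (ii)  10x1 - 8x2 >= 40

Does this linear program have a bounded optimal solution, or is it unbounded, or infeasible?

From the feasible point (84/55, -34/11), moving in the direction (-8, -10) keeps every constraint satisfied while Z decreases without bound.

unbounded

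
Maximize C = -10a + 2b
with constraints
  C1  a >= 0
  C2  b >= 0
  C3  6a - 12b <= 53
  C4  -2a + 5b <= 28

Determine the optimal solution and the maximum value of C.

a = 0, b = 28/5, maximum C = 56/5

Corner points and C = -10a + 2b:
  (0, 0) → C = 0
  (0, 28/5) → C = 56/5
  (53/6, 0) → C = -265/3
  (601/6, 137/3) → C = -2731/3

The binding constraints are a = 0 and -2a + 5b = 28.
Solving simultaneously gives a = 0, b = 28/5.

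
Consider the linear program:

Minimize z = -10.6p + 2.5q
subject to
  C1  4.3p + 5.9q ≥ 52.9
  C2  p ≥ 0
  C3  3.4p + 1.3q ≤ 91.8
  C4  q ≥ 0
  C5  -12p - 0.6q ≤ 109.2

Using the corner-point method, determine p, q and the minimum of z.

p = 27, q = 0, minimum z = -286.2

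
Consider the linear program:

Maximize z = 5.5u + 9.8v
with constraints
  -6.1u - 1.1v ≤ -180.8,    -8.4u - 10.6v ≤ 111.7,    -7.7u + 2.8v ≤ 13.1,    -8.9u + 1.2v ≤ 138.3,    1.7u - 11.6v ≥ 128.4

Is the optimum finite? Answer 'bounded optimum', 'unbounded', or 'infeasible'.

unbounded

From the feasible point (203935/5542, -220009/5542), moving in the direction (11.6, 1.7) keeps every constraint satisfied while z increases without bound.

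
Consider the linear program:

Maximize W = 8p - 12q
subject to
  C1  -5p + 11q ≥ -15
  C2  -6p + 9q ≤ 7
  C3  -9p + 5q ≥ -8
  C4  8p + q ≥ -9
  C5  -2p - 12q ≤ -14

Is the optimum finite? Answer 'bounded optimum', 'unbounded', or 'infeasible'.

Extreme points and W = 8p - 12q:
  (107/51, 37/17) → W = -28/3
  (7/15, 49/45) → W = -28/3
  (83/59, 55/59) → W = 4/59
The feasible region has finitely many vertices and no improving ray; the maximum is 4/59 at (83/59, 55/59).

bounded optimum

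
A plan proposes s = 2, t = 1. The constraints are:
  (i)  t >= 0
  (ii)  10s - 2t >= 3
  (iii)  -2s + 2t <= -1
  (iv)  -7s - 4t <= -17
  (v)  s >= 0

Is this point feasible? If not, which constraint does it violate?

(i): 1 ≥ 0 ✓
(ii): 18 ≥ 3 ✓
(iii): -2 ≤ -1 ✓
(iv): -18 ≤ -17 ✓
(v): 2 ≥ 0 ✓

feasible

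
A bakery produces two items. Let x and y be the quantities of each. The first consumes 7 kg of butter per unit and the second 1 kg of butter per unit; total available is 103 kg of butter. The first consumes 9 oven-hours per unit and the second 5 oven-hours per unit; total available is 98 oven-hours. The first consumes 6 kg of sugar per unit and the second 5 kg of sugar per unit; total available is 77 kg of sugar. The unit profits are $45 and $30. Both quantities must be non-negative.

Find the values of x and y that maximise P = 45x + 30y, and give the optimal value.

Corner points and P = 45x + 30y:
  (0, 0) → P = 0
  (0, 77/5) → P = 462
  (98/9, 0) → P = 490
  (7, 7) → P = 525

The optimum lies where 9x + 5y = 98 and 6x + 5y = 77.
Solving simultaneously gives x = 7, y = 7.

x = 7, y = 7, maximum P = 525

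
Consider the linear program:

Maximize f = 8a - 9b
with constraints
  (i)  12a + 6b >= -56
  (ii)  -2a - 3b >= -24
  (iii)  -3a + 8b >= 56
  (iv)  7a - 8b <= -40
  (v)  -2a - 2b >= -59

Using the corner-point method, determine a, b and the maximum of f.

Corner points and f = 8a - 9b:
  (-13, 50/3) → f = -254
  (-392/57, 84/19) → f = -5404/57
  (24/25, 184/25) → f = -1464/25

The optimum lies where -2a - 3b = -24 and -3a + 8b = 56.
Solving simultaneously gives a = 24/25, b = 184/25.

a = 24/25, b = 184/25, maximum f = -1464/25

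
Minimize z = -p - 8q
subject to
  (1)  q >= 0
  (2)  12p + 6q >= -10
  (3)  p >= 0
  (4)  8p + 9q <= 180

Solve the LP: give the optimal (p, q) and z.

p = 0, q = 20, minimum z = -160

Vertices and z = -p - 8q:
  (0, 0) → z = 0
  (45/2, 0) → z = -45/2
  (0, 20) → z = -160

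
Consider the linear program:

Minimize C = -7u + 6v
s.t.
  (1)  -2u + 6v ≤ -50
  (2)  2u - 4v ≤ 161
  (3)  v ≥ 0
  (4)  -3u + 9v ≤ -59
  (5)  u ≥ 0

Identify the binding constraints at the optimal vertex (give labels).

(1) and (2)

Corner points and C = -7u + 6v:
  (383/2, 111/2) → C = -2015/2
  (25, 0) → C = -175
  (161/2, 0) → C = -1127/2

The minimum is at (383/2, 111/2). Substituting into each constraint, equality holds for (1) and (2); the remaining constraints have slack.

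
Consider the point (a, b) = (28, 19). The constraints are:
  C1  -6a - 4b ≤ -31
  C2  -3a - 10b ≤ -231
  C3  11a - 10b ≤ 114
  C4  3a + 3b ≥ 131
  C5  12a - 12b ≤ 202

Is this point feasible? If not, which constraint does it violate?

Constraint C3: 11a - 10b = 118, which is not ≤ 114. All other constraints are satisfied.

not feasible — violates C3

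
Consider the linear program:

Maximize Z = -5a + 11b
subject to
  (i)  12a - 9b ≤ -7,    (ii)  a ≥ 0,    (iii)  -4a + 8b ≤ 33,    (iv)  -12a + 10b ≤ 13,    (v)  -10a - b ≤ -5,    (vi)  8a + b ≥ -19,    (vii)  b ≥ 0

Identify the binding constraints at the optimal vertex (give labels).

Vertices and Z = -5a + 11b:
  (47/12, 6) → Z = 557/12
  (19/51, 65/51) → Z = 620/51
  (37/112, 95/56) → Z = 1905/112

The maximum is at (47/12, 6). Substituting into each constraint, equality holds for (i) and (iv); the remaining constraints have slack.

(i) and (iv)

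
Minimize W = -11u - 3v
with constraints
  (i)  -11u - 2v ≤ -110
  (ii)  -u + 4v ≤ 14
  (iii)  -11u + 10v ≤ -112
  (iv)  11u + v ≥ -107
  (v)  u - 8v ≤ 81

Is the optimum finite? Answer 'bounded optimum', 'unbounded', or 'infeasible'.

From the feasible point (331/33, -1/6), moving in the direction (4, 1) keeps every constraint satisfied while W decreases without bound.

unbounded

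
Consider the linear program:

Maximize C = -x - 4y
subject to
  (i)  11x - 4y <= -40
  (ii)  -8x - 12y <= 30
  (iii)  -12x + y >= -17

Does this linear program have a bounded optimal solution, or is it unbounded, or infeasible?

Extreme points and C = -x - 4y:
  (-150/41, -5/82) → C = 160/41
  (108/37, 667/37) → C = -2776/37
The feasible region has finitely many vertices and no improving ray; the maximum is 160/41 at (-150/41, -5/82).

bounded optimum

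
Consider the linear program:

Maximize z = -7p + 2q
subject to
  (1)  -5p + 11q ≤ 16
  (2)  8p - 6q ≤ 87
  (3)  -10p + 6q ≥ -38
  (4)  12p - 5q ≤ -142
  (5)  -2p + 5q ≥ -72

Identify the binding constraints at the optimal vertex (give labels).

Vertices and z = -7p + 2q:
  (-1482/107, -518/107) → z = 9338/107
  (-872/3, -392/3) → z = 5320/3
  (-107/5, -574/25) → z = 2597/25

The maximum is at (-872/3, -392/3). Substituting into each constraint, equality holds for (1) and (5); the remaining constraints have slack.

(1) and (5)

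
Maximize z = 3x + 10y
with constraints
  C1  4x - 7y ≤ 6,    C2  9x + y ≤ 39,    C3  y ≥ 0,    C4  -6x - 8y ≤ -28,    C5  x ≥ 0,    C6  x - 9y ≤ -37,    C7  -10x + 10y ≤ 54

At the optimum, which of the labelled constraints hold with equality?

Extreme points and z = 3x + 10y:
  (157/41, 186/41) → z = 2331/41
  (84/25, 219/25) → z = 2442/25
  (0, 37/9) → z = 370/9
  (0, 27/5) → z = 54

The maximum is at (84/25, 219/25). Substituting into each constraint, equality holds for C2 and C7; the remaining constraints have slack.

C2 and C7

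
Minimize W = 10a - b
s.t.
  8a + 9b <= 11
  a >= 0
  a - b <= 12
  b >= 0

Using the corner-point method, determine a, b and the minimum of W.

a = 0, b = 11/9, minimum W = -11/9

Corner points and W = 10a - b:
  (0, 11/9) → W = -11/9
  (11/8, 0) → W = 55/4
  (0, 0) → W = 0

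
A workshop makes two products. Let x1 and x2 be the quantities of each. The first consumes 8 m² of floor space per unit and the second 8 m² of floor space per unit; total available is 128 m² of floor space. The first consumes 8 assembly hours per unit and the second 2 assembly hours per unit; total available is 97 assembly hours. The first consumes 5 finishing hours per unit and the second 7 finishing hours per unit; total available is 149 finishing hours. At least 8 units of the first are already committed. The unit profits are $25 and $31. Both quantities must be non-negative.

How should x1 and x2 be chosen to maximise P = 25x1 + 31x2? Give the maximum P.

Feasible corners and P = 25x1 + 31x2:
  (97/8, 0) → P = 2425/8
  (8, 0) → P = 200
  (65/6, 31/6) → P = 431
  (8, 8) → P = 448

x1 = 8, x2 = 8, maximum P = 448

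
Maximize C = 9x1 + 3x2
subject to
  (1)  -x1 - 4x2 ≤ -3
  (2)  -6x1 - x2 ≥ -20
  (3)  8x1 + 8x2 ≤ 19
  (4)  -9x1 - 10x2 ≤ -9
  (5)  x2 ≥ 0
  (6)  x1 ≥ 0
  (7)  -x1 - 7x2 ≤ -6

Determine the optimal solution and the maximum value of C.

x1 = 85/48, x2 = 29/48, maximum C = 71/4

Corner points and C = 9x1 + 3x2:
  (0, 19/8) → C = 57/8
  (85/48, 29/48) → C = 71/4
  (0, 9/10) → C = 27/10
  (3/53, 45/53) → C = 162/53

At the optimal vertex, 8x1 + 8x2 = 19 and -x1 - 7x2 = -6.
Solving simultaneously gives x1 = 85/48, x2 = 29/48.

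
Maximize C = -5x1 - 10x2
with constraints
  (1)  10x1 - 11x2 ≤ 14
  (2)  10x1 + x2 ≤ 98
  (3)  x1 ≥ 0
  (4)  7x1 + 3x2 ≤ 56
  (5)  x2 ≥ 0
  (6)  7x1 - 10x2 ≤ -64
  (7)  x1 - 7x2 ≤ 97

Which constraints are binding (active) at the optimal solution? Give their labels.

(3) and (6)

Feasible corners and C = -5x1 - 10x2:
  (0, 56/3) → C = -560/3
  (0, 32/5) → C = -64
  (368/91, 120/13) → C = -10240/91

The maximum is at (0, 32/5). Substituting into each constraint, equality holds for (3) and (6); the remaining constraints have slack.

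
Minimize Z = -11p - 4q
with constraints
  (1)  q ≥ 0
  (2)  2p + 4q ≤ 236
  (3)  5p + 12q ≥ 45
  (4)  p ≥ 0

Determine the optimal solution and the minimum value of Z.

p = 118, q = 0, minimum Z = -1298

Corner points and Z = -11p - 4q:
  (118, 0) → Z = -1298
  (9, 0) → Z = -99
  (0, 59) → Z = -236
  (0, 15/4) → Z = -15

The binding constraints are q = 0 and 2p + 4q = 236.
Solving simultaneously gives p = 118, q = 0.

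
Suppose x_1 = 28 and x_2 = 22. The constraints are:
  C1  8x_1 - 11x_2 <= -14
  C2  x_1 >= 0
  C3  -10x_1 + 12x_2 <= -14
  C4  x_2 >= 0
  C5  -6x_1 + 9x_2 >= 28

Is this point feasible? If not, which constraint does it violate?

feasible

C1: -18 ≤ -14 ✓
C2: 28 ≥ 0 ✓
C3: -16 ≤ -14 ✓
C4: 22 ≥ 0 ✓
C5: 30 ≥ 28 ✓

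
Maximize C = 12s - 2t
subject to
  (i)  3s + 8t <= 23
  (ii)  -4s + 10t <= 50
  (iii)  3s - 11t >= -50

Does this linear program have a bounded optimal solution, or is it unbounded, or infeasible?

unbounded

From the feasible point (-49/19, 73/19), moving in the direction (8, -3) keeps every constraint satisfied while C increases without bound.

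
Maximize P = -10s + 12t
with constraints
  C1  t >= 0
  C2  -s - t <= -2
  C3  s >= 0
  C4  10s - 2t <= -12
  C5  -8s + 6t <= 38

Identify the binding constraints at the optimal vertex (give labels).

Feasible corners and P = -10s + 12t:
  (0, 6) → P = 72
  (0, 19/3) → P = 76
  (1/11, 71/11) → P = 842/11

The maximum is at (1/11, 71/11). Substituting into each constraint, equality holds for C4 and C5; the remaining constraints have slack.

C4 and C5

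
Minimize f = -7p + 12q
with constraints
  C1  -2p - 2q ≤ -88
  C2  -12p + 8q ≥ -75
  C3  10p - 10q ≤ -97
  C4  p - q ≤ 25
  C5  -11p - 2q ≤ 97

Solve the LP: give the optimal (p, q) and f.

Vertices and f = -7p + 12q:
  (343/20, 537/20) → f = 4043/20
  (-185/9, 581/9) → f = 8267/9
  (763/20, 957/20) → f = 6143/20
The feasible region is unbounded (it extends along (-2, 11), (2, 3)), but f strictly increases along every unbounded feasible direction, so there is no improving ray and the minimum is attained at a vertex.

p = 343/20, q = 537/20, minimum f = 4043/20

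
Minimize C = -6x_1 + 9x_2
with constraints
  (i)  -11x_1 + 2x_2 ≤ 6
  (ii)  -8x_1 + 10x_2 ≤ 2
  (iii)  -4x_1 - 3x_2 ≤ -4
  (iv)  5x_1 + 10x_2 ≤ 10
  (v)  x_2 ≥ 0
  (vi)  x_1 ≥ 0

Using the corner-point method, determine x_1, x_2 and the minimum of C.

Vertices and C = -6x_1 + 9x_2:
  (17/32, 5/8) → C = 39/16
  (8/13, 9/13) → C = 33/13
  (1, 0) → C = -6
  (2, 0) → C = -12

x_1 = 2, x_2 = 0, minimum C = -12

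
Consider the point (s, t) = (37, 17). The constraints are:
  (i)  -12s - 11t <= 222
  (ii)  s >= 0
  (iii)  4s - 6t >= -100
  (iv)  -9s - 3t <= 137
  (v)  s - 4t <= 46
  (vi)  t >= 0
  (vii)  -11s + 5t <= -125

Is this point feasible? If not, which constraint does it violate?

(i): -631 ≤ 222 ✓
(ii): 37 ≥ 0 ✓
(iii): 46 ≥ -100 ✓
(iv): -384 ≤ 137 ✓
(v): -31 ≤ 46 ✓
(vi): 17 ≥ 0 ✓
(vii): -322 ≤ -125 ✓

feasible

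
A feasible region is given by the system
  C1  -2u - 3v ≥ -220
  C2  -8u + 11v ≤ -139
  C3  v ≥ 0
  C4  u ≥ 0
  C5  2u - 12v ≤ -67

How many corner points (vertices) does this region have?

3

The feasible vertices (each the meet of two boundaries and inside every other half-plane) are:
  (2837/46, 741/23)
  (813/10, 287/15)
  (65/2, 11)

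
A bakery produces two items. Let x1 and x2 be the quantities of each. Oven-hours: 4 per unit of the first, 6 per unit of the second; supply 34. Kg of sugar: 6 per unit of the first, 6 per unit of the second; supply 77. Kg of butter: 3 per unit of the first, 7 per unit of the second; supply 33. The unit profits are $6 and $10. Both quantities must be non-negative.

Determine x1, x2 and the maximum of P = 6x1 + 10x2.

Feasible corners and P = 6x1 + 10x2:
  (0, 0) → P = 0
  (0, 33/7) → P = 330/7
  (17/2, 0) → P = 51
  (4, 3) → P = 54

The optimum lies where 4x1 + 6x2 = 34 and 3x1 + 7x2 = 33.
Solving simultaneously gives x1 = 4, x2 = 3.

x1 = 4, x2 = 3, maximum P = 54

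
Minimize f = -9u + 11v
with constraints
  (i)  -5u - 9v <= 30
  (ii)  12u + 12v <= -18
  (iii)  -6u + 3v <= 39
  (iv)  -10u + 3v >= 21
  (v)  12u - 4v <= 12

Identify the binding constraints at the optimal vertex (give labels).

(i) and (iv)

Feasible corners and f = -9u + 11v:
  (-147/23, 5/23) → f = 1378/23
  (-93/35, -13/7) → f = 122/35
  (-29/6, 10/3) → f = 481/6
  (-51/26, 6/13) → f = 591/26

The minimum is at (-93/35, -13/7). Substituting into each constraint, equality holds for (i) and (iv); the remaining constraints have slack.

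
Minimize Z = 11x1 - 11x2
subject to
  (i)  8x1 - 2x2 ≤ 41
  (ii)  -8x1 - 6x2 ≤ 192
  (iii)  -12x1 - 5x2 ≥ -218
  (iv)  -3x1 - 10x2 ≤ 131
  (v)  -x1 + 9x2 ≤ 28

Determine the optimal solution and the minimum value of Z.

The optimum lies where -8x1 - 6x2 = 192 and -x1 + 9x2 = 28.
Solving simultaneously gives x1 = -316/13, x2 = 16/39.

x1 = -316/13, x2 = 16/39, minimum Z = -10604/39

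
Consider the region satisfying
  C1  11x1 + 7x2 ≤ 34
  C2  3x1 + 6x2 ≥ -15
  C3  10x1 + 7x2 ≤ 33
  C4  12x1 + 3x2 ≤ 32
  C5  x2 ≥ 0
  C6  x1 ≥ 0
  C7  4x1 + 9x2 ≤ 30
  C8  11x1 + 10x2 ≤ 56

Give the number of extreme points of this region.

Intersecting each pair of boundary lines and keeping only the points that satisfy every inequality leaves:
  (122/51, 56/51)
  (96/71, 194/71)
  (8/3, 0)
  (0, 0)
  (0, 10/3)

5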